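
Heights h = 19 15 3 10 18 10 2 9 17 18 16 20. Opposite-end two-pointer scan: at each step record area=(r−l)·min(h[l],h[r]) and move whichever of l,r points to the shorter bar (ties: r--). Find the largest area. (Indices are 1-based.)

max area = 209

l=1 r=12: min(19,20)*11=209 best=209 *, l++
l=2 r=12: min(15,20)*10=150 best=209, l++
l=3 r=12: min(3,20)*9=27 best=209, l++
l=4 r=12: min(10,20)*8=80 best=209, l++
l=5 r=12: min(18,20)*7=126 best=209, l++
l=6 r=12: min(10,20)*6=60 best=209, l++
l=7 r=12: min(2,20)*5=10 best=209, l++
l=8 r=12: min(9,20)*4=36 best=209, l++
l=9 r=12: min(17,20)*3=51 best=209, l++
l=10 r=12: min(18,20)*2=36 best=209, l++
l=11 r=12: min(16,20)*1=16 best=209, l++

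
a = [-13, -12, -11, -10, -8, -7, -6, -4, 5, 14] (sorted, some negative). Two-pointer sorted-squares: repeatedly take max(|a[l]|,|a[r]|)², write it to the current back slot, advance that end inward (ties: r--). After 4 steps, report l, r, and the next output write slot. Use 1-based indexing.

l=4, r=9, next write slot=6

l=1 r=10: |-13|<=|14| out[10]=196, r--
l=1 r=9: |-13|>|5| out[9]=169, l++
l=2 r=9: |-12|>|5| out[8]=144, l++
l=3 r=9: |-11|>|5| out[7]=121, l++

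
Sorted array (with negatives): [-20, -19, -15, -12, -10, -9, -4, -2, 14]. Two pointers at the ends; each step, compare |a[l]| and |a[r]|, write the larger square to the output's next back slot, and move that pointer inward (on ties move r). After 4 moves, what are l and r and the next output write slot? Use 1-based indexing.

[1,9] |-20|>|14| out[9]=400 → l++
[2,9] |-19|>|14| out[8]=361 → l++
[3,9] |-15|>|14| out[7]=225 → l++
[4,9] |-12|<=|14| out[6]=196 → r--

l=4, r=8, next write slot=5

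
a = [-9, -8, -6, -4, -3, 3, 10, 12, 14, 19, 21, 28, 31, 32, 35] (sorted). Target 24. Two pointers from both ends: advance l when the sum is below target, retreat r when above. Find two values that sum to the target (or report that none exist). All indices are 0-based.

[0,14] -9+35=26 >24 → r--
[0,13] -9+32=23 <24 → l++
[1,13] -8+32=24 → found

(-8, 32)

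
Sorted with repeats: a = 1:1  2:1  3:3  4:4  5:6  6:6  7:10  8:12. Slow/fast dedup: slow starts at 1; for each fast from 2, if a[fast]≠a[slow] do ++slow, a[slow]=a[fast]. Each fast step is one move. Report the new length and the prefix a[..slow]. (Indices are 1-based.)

(s=1,f=2) a[fast]=1=a[slow] dup → fast++
(s=1,f=3) a[fast]=3≠a[slow]=1 write a[2]=3 → slow++,fast++
(s=2,f=4) a[fast]=4≠a[slow]=3 write a[3]=4 → slow++,fast++
(s=3,f=5) a[fast]=6≠a[slow]=4 write a[4]=6 → slow++,fast++
(s=4,f=6) a[fast]=6=a[slow] dup → fast++
(s=4,f=7) a[fast]=10≠a[slow]=6 write a[5]=10 → slow++,fast++
(s=5,f=8) a[fast]=12≠a[slow]=10 write a[6]=12 → slow++,fast++

length 6; prefix = [1, 3, 4, 6, 10, 12]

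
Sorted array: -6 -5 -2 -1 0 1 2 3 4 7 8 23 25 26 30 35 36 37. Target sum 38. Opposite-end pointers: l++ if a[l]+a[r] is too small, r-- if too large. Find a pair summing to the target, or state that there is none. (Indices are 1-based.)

[1,18] -6+37=31 <38 → l++
[2,18] -5+37=32 <38 → l++
[3,18] -2+37=35 <38 → l++
[4,18] -1+37=36 <38 → l++
[5,18] 0+37=37 <38 → l++
[6,18] 1+37=38 → found

(1, 37)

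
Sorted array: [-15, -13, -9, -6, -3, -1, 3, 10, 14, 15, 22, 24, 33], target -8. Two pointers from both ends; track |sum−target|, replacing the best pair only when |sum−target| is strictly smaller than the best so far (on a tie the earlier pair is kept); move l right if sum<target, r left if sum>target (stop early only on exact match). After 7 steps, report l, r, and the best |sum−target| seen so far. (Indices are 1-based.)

l=2, r=7, best |Δ|=3

l=1 r=13: -15+33=18 d=26 *, r--
l=1 r=12: -15+24=9 d=17 *, r--
l=1 r=11: -15+22=7 d=15 *, r--
l=1 r=10: -15+15=0 d=8 *, r--
l=1 r=9: -15+14=-1 d=7 *, r--
l=1 r=8: -15+10=-5 d=3 *, r--
l=1 r=7: -15+3=-12 d=4, l++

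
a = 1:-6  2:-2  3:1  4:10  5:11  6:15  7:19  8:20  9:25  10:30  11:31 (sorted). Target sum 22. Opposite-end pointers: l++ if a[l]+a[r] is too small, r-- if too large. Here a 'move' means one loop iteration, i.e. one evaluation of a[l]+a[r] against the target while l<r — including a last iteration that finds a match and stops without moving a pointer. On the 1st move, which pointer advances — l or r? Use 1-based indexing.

r

[1,11] -6+31=25 >22 → r--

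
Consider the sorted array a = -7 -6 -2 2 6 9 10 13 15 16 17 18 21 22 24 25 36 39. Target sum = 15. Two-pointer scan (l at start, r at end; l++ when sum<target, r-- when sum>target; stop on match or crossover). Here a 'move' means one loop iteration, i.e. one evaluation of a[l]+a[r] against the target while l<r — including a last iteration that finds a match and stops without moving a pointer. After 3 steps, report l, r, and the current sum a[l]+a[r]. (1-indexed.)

l=1 r=18: -7+39=32 >15, r--
l=1 r=17: -7+36=29 >15, r--
l=1 r=16: -7+25=18 >15, r--

l=1, r=15, sum=17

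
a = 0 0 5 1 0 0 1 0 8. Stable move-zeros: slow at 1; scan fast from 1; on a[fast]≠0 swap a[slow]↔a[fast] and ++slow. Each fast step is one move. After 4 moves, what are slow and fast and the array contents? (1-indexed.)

(s=1,f=1) a[fast]=0 → fast++
(s=1,f=2) a[fast]=0 → fast++
(s=1,f=3) a[fast]=5≠0 swap→a[1]=5 → slow++,fast++
(s=2,f=4) a[fast]=1≠0 swap→a[2]=1 → slow++,fast++

slow=3, fast=5, a=[5, 1, 0, 0, 0, 0, 1, 0, 8]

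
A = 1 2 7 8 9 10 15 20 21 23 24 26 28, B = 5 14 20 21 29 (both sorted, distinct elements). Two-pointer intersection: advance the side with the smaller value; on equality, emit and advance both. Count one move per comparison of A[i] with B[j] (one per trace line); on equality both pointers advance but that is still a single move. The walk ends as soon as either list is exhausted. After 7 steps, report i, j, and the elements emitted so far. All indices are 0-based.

[i=0,j=0] 1<5 → i++
[i=1,j=0] 2<5 → i++
[i=2,j=0] 7>5 → j++
[i=2,j=1] 7<14 → i++
[i=3,j=1] 8<14 → i++
[i=4,j=1] 9<14 → i++
[i=5,j=1] 10<14 → i++

i=6, j=1, emitted=[]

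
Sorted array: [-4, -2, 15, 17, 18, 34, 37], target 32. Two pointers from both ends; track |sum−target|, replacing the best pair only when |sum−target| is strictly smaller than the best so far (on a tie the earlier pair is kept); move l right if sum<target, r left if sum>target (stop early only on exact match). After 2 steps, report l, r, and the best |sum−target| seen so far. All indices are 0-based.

[0,6] -4+37=33 d=1 * → r--
[0,5] -4+34=30 d=2 → l++

l=1, r=5, best |Δ|=1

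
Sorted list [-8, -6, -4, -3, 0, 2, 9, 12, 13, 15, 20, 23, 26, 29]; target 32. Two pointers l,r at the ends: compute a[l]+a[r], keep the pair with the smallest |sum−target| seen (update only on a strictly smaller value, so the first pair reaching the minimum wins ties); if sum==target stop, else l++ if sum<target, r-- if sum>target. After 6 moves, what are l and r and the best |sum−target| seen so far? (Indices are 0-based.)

l=6, r=13, best |Δ|=1

[0,13] -8+29=21 d=11 * → l++
[1,13] -6+29=23 d=9 * → l++
[2,13] -4+29=25 d=7 * → l++
[3,13] -3+29=26 d=6 * → l++
[4,13] 0+29=29 d=3 * → l++
[5,13] 2+29=31 d=1 * → l++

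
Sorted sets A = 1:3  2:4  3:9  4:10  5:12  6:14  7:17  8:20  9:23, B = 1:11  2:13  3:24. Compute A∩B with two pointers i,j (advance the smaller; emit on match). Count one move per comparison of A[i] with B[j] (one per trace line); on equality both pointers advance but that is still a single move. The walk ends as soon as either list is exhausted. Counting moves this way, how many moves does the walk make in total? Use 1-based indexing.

11 moves

[i=1,j=1] 3<11 → i++
[i=2,j=1] 4<11 → i++
[i=3,j=1] 9<11 → i++
[i=4,j=1] 10<11 → i++
[i=5,j=1] 12>11 → j++
[i=5,j=2] 12<13 → i++
[i=6,j=2] 14>13 → j++
[i=6,j=3] 14<24 → i++
[i=7,j=3] 17<24 → i++
[i=8,j=3] 20<24 → i++
[i=9,j=3] 23<24 → i++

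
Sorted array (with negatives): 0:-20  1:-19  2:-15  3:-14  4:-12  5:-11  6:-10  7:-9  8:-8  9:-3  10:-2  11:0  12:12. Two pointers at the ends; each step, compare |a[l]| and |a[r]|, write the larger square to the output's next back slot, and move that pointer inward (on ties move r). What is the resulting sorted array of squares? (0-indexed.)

[0,12] |-20|>|12| out[12]=400 → l++
[1,12] |-19|>|12| out[11]=361 → l++
[2,12] |-15|>|12| out[10]=225 → l++
[3,12] |-14|>|12| out[9]=196 → l++
[4,12] |-12|<=|12| out[8]=144 → r--
[4,11] |-12|>|0| out[7]=144 → l++
[5,11] |-11|>|0| out[6]=121 → l++
[6,11] |-10|>|0| out[5]=100 → l++
[7,11] |-9|>|0| out[4]=81 → l++
[8,11] |-8|>|0| out[3]=64 → l++
[9,11] |-3|>|0| out[2]=9 → l++
[10,11] |-2|>|0| out[1]=4 → l++
[11,11] |0|<=|0| out[0]=0 → r--

[0, 4, 9, 64, 81, 100, 121, 144, 144, 196, 225, 361, 400]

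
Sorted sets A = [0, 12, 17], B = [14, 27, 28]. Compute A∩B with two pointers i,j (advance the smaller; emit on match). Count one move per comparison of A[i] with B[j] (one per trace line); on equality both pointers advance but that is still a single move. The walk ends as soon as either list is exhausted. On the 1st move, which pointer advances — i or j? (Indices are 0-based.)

i=0 j=0: 0<14, i++

i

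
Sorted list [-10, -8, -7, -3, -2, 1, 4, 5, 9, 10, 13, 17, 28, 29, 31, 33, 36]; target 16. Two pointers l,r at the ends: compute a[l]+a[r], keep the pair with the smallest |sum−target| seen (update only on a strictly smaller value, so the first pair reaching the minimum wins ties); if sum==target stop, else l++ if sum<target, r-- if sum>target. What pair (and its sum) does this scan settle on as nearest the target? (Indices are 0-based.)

l=0 r=16: -10+36=26 d=10 *, r--
l=0 r=15: -10+33=23 d=7 *, r--
l=0 r=14: -10+31=21 d=5 *, r--
l=0 r=13: -10+29=19 d=3 *, r--
l=0 r=12: -10+28=18 d=2 *, r--
l=0 r=11: -10+17=7 d=9, l++
l=1 r=11: -8+17=9 d=7, l++
l=2 r=11: -7+17=10 d=6, l++
l=3 r=11: -3+17=14 d=2, l++
l=4 r=11: -2+17=15 d=1 *, l++
l=5 r=11: 1+17=18 d=2, r--
l=5 r=10: 1+13=14 d=2, l++
l=6 r=10: 4+13=17 d=1, r--
l=6 r=9: 4+10=14 d=2, l++
l=7 r=9: 5+10=15 d=1, l++
l=8 r=9: 9+10=19 d=3, r--

pair (-2, 17) with sum 15 (|Δ|=1)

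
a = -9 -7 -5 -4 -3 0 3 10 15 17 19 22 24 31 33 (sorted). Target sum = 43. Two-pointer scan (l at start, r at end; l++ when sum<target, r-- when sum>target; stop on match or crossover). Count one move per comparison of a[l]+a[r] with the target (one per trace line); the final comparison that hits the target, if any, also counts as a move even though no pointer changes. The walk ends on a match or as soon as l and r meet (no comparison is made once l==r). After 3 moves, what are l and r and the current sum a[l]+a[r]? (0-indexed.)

l=0 r=14: -9+33=24 <43, l++
l=1 r=14: -7+33=26 <43, l++
l=2 r=14: -5+33=28 <43, l++

l=3, r=14, sum=29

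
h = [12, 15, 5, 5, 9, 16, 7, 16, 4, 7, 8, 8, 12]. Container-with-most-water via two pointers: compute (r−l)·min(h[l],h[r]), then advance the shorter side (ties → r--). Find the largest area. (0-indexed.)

l=0 r=12: min(12,12)*12=144 best=144 *, r--
l=0 r=11: min(12,8)*11=88 best=144, r--
l=0 r=10: min(12,8)*10=80 best=144, r--
l=0 r=9: min(12,7)*9=63 best=144, r--
l=0 r=8: min(12,4)*8=32 best=144, r--
l=0 r=7: min(12,16)*7=84 best=144, l++
l=1 r=7: min(15,16)*6=90 best=144, l++
l=2 r=7: min(5,16)*5=25 best=144, l++
l=3 r=7: min(5,16)*4=20 best=144, l++
l=4 r=7: min(9,16)*3=27 best=144, l++
l=5 r=7: min(16,16)*2=32 best=144, r--
l=5 r=6: min(16,7)*1=7 best=144, r--

max area = 144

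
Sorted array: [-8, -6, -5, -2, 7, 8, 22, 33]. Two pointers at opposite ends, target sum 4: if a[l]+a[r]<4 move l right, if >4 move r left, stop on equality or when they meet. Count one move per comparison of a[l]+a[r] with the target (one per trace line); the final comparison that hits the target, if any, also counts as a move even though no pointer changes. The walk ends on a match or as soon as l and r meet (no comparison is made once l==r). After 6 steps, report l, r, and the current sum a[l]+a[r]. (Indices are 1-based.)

l=1 r=8: -8+33=25 >4, r--
l=1 r=7: -8+22=14 >4, r--
l=1 r=6: -8+8=0 <4, l++
l=2 r=6: -6+8=2 <4, l++
l=3 r=6: -5+8=3 <4, l++
l=4 r=6: -2+8=6 >4, r--

l=4, r=5, sum=5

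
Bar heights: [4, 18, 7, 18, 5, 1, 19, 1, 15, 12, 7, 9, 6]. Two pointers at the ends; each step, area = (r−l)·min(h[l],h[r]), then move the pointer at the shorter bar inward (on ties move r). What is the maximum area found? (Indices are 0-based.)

l=0 r=12: min(4,6)*12=48 best=48 *, l++
l=1 r=12: min(18,6)*11=66 best=66 *, r--
l=1 r=11: min(18,9)*10=90 best=90 *, r--
l=1 r=10: min(18,7)*9=63 best=90, r--
l=1 r=9: min(18,12)*8=96 best=96 *, r--
l=1 r=8: min(18,15)*7=105 best=105 *, r--
l=1 r=7: min(18,1)*6=6 best=105, r--
l=1 r=6: min(18,19)*5=90 best=105, l++
l=2 r=6: min(7,19)*4=28 best=105, l++
l=3 r=6: min(18,19)*3=54 best=105, l++
l=4 r=6: min(5,19)*2=10 best=105, l++
l=5 r=6: min(1,19)*1=1 best=105, l++

max area = 105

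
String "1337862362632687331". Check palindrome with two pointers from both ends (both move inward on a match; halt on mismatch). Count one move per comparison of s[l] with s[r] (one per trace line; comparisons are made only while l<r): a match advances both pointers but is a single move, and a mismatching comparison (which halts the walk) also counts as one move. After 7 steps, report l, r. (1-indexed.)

l=8, r=12

l=1 r=19: '1'=='1', l++,r--
l=2 r=18: '3'=='3', l++,r--
l=3 r=17: '3'=='3', l++,r--
l=4 r=16: '7'=='7', l++,r--
l=5 r=15: '8'=='8', l++,r--
l=6 r=14: '6'=='6', l++,r--
l=7 r=13: '2'=='2', l++,r--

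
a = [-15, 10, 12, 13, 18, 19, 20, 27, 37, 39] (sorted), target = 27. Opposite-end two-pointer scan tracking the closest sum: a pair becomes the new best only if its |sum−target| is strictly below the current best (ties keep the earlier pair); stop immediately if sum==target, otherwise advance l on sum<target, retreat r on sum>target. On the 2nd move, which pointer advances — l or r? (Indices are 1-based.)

l=1 r=10: -15+39=24 d=3 *, l++
l=2 r=10: 10+39=49 d=22, r--

r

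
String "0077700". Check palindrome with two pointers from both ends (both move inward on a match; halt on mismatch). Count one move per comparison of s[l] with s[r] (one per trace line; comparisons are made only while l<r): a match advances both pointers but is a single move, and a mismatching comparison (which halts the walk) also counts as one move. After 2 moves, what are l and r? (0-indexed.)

[0,6] '0'=='0' → l++,r--
[1,5] '0'=='0' → l++,r--

l=2, r=4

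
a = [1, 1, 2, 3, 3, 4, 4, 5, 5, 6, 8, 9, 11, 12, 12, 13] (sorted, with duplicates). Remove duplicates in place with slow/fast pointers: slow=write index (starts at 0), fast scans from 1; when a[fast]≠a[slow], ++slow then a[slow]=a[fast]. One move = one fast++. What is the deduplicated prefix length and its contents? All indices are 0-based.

length 11; prefix = [1, 2, 3, 4, 5, 6, 8, 9, 11, 12, 13]

(s=0,f=1) a[fast]=1=a[slow] dup → fast++
(s=0,f=2) a[fast]=2≠a[slow]=1 write a[1]=2 → slow++,fast++
(s=1,f=3) a[fast]=3≠a[slow]=2 write a[2]=3 → slow++,fast++
(s=2,f=4) a[fast]=3=a[slow] dup → fast++
(s=2,f=5) a[fast]=4≠a[slow]=3 write a[3]=4 → slow++,fast++
(s=3,f=6) a[fast]=4=a[slow] dup → fast++
(s=3,f=7) a[fast]=5≠a[slow]=4 write a[4]=5 → slow++,fast++
(s=4,f=8) a[fast]=5=a[slow] dup → fast++
(s=4,f=9) a[fast]=6≠a[slow]=5 write a[5]=6 → slow++,fast++
(s=5,f=10) a[fast]=8≠a[slow]=6 write a[6]=8 → slow++,fast++
(s=6,f=11) a[fast]=9≠a[slow]=8 write a[7]=9 → slow++,fast++
(s=7,f=12) a[fast]=11≠a[slow]=9 write a[8]=11 → slow++,fast++
(s=8,f=13) a[fast]=12≠a[slow]=11 write a[9]=12 → slow++,fast++
(s=9,f=14) a[fast]=12=a[slow] dup → fast++
(s=9,f=15) a[fast]=13≠a[slow]=12 write a[10]=13 → slow++,fast++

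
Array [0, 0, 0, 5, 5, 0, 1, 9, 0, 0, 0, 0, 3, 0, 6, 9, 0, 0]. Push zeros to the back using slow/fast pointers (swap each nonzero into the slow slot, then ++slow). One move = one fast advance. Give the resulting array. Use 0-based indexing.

[5, 5, 1, 9, 3, 6, 9, 0, 0, 0, 0, 0, 0, 0, 0, 0, 0, 0]

slow=0 fast=0: a[fast]=0, fast++
slow=0 fast=1: a[fast]=0, fast++
slow=0 fast=2: a[fast]=0, fast++
slow=0 fast=3: a[fast]=5≠0 swap→a[0]=5, slow++,fast++
slow=1 fast=4: a[fast]=5≠0 swap→a[1]=5, slow++,fast++
slow=2 fast=5: a[fast]=0, fast++
slow=2 fast=6: a[fast]=1≠0 swap→a[2]=1, slow++,fast++
slow=3 fast=7: a[fast]=9≠0 swap→a[3]=9, slow++,fast++
slow=4 fast=8: a[fast]=0, fast++
slow=4 fast=9: a[fast]=0, fast++
slow=4 fast=10: a[fast]=0, fast++
slow=4 fast=11: a[fast]=0, fast++
slow=4 fast=12: a[fast]=3≠0 swap→a[4]=3, slow++,fast++
slow=5 fast=13: a[fast]=0, fast++
slow=5 fast=14: a[fast]=6≠0 swap→a[5]=6, slow++,fast++
slow=6 fast=15: a[fast]=9≠0 swap→a[6]=9, slow++,fast++
slow=7 fast=16: a[fast]=0, fast++
slow=7 fast=17: a[fast]=0, fast++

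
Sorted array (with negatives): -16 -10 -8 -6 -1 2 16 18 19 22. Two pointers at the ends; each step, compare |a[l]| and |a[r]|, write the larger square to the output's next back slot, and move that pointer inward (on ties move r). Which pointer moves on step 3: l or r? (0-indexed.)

r

l=0 r=9: |-16|<=|22| out[9]=484, r--
l=0 r=8: |-16|<=|19| out[8]=361, r--
l=0 r=7: |-16|<=|18| out[7]=324, r--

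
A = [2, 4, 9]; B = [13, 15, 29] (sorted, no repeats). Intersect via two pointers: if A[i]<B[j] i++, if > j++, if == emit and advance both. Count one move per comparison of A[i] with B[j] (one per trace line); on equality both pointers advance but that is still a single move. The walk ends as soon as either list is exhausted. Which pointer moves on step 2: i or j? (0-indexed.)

[i=0,j=0] 2<13 → i++
[i=1,j=0] 4<13 → i++

i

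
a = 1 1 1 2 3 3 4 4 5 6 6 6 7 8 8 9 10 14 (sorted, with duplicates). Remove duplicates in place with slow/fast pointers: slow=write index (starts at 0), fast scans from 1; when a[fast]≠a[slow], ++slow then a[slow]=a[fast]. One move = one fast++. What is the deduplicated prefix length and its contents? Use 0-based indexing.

length 11; prefix = [1, 2, 3, 4, 5, 6, 7, 8, 9, 10, 14]

slow=0 fast=1: a[fast]=1=a[slow] dup, fast++
slow=0 fast=2: a[fast]=1=a[slow] dup, fast++
slow=0 fast=3: a[fast]=2≠a[slow]=1 write a[1]=2, slow++,fast++
slow=1 fast=4: a[fast]=3≠a[slow]=2 write a[2]=3, slow++,fast++
slow=2 fast=5: a[fast]=3=a[slow] dup, fast++
slow=2 fast=6: a[fast]=4≠a[slow]=3 write a[3]=4, slow++,fast++
slow=3 fast=7: a[fast]=4=a[slow] dup, fast++
slow=3 fast=8: a[fast]=5≠a[slow]=4 write a[4]=5, slow++,fast++
slow=4 fast=9: a[fast]=6≠a[slow]=5 write a[5]=6, slow++,fast++
slow=5 fast=10: a[fast]=6=a[slow] dup, fast++
slow=5 fast=11: a[fast]=6=a[slow] dup, fast++
slow=5 fast=12: a[fast]=7≠a[slow]=6 write a[6]=7, slow++,fast++
slow=6 fast=13: a[fast]=8≠a[slow]=7 write a[7]=8, slow++,fast++
slow=7 fast=14: a[fast]=8=a[slow] dup, fast++
slow=7 fast=15: a[fast]=9≠a[slow]=8 write a[8]=9, slow++,fast++
slow=8 fast=16: a[fast]=10≠a[slow]=9 write a[9]=10, slow++,fast++
slow=9 fast=17: a[fast]=14≠a[slow]=10 write a[10]=14, slow++,fast++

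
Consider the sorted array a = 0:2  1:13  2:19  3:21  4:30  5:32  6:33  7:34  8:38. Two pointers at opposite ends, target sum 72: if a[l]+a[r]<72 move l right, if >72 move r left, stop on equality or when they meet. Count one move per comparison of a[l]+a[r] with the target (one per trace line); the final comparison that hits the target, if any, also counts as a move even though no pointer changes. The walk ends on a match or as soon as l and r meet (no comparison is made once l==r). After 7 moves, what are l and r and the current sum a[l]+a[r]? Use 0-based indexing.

l=7, r=8, sum=72

[0,8] 2+38=40 <72 → l++
[1,8] 13+38=51 <72 → l++
[2,8] 19+38=57 <72 → l++
[3,8] 21+38=59 <72 → l++
[4,8] 30+38=68 <72 → l++
[5,8] 32+38=70 <72 → l++
[6,8] 33+38=71 <72 → l++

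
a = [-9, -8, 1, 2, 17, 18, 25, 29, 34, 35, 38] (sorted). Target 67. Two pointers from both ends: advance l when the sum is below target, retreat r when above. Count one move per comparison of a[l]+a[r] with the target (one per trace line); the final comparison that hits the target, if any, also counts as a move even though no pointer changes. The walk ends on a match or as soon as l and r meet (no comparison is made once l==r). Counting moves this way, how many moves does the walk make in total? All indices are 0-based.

8 moves

l=0 r=10: -9+38=29 <67, l++
l=1 r=10: -8+38=30 <67, l++
l=2 r=10: 1+38=39 <67, l++
l=3 r=10: 2+38=40 <67, l++
l=4 r=10: 17+38=55 <67, l++
l=5 r=10: 18+38=56 <67, l++
l=6 r=10: 25+38=63 <67, l++
l=7 r=10: 29+38=67, found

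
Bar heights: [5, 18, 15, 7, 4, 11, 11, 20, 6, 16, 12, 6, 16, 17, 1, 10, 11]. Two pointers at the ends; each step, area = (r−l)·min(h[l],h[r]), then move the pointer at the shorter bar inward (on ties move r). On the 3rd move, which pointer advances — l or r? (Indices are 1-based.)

r

l=1 r=17: min(5,11)*16=80 best=80 *, l++
l=2 r=17: min(18,11)*15=165 best=165 *, r--
l=2 r=16: min(18,10)*14=140 best=165, r--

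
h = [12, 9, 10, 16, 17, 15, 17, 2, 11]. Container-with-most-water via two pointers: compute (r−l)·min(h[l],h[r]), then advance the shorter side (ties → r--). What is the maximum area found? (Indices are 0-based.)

max area = 88

[0,8] min(12,11)*8=88 best=88 * → r--
[0,7] min(12,2)*7=14 best=88 → r--
[0,6] min(12,17)*6=72 best=88 → l++
[1,6] min(9,17)*5=45 best=88 → l++
[2,6] min(10,17)*4=40 best=88 → l++
[3,6] min(16,17)*3=48 best=88 → l++
[4,6] min(17,17)*2=34 best=88 → r--
[4,5] min(17,15)*1=15 best=88 → r--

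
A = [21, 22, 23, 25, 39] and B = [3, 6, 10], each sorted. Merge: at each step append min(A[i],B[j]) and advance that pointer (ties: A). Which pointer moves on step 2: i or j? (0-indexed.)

[i=0,j=0] A[i]=21>B[j]=3 take 3 → j++
[i=0,j=1] A[i]=21>B[j]=6 take 6 → j++

j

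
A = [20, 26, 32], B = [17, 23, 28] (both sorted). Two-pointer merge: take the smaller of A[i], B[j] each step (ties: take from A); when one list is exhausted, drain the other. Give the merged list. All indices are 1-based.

[i=1,j=1] A[i]=20>B[j]=17 take 17 → j++
[i=1,j=2] A[i]=20<=B[j]=23 take 20 → i++
[i=2,j=2] A[i]=26>B[j]=23 take 23 → j++
[i=2,j=3] A[i]=26<=B[j]=28 take 26 → i++
[i=3,j=3] A[i]=32>B[j]=28 take 28 → j++
[i=3,j=4] B done, take A[i]=32 → i++

[17, 20, 23, 26, 28, 32]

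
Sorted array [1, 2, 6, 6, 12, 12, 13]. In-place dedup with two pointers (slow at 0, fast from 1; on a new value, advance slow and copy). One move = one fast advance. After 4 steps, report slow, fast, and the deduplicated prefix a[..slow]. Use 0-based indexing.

slow=0 fast=1: a[fast]=2≠a[slow]=1 write a[1]=2, slow++,fast++
slow=1 fast=2: a[fast]=6≠a[slow]=2 write a[2]=6, slow++,fast++
slow=2 fast=3: a[fast]=6=a[slow] dup, fast++
slow=2 fast=4: a[fast]=12≠a[slow]=6 write a[3]=12, slow++,fast++

slow=3, fast=5, prefix=[1, 2, 6, 12]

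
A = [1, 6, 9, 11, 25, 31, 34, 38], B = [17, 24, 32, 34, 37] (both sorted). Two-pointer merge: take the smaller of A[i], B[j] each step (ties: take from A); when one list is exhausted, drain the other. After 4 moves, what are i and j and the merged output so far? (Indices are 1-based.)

i=1 j=1: A[i]=1<=B[j]=17 take 1, i++
i=2 j=1: A[i]=6<=B[j]=17 take 6, i++
i=3 j=1: A[i]=9<=B[j]=17 take 9, i++
i=4 j=1: A[i]=11<=B[j]=17 take 11, i++

i=5, j=1, merged so far=[1, 6, 9, 11]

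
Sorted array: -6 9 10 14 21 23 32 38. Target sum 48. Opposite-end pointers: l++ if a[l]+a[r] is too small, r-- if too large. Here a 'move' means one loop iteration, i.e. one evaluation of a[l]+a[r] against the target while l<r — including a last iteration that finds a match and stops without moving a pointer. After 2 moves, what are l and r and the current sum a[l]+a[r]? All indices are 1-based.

[1,8] -6+38=32 <48 → l++
[2,8] 9+38=47 <48 → l++

l=3, r=8, sum=48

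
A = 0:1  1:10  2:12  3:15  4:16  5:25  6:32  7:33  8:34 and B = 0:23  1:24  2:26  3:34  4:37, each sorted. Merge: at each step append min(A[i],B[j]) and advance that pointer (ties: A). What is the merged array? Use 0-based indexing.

i=0 j=0: A[i]=1<=B[j]=23 take 1, i++
i=1 j=0: A[i]=10<=B[j]=23 take 10, i++
i=2 j=0: A[i]=12<=B[j]=23 take 12, i++
i=3 j=0: A[i]=15<=B[j]=23 take 15, i++
i=4 j=0: A[i]=16<=B[j]=23 take 16, i++
i=5 j=0: A[i]=25>B[j]=23 take 23, j++
i=5 j=1: A[i]=25>B[j]=24 take 24, j++
i=5 j=2: A[i]=25<=B[j]=26 take 25, i++
i=6 j=2: A[i]=32>B[j]=26 take 26, j++
i=6 j=3: A[i]=32<=B[j]=34 take 32, i++
i=7 j=3: A[i]=33<=B[j]=34 take 33, i++
i=8 j=3: A[i]=34<=B[j]=34 take 34, i++
i=9 j=3: A done, take B[j]=34, j++
i=9 j=4: A done, take B[j]=37, j++

[1, 10, 12, 15, 16, 23, 24, 25, 26, 32, 33, 34, 34, 37]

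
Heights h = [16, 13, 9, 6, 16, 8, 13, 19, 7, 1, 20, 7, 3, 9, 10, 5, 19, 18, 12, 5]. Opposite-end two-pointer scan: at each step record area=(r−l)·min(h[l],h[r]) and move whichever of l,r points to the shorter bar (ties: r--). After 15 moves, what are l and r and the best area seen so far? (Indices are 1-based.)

l=8, r=12, best area=272

[1,20] min(16,5)*19=95 best=95 * → r--
[1,19] min(16,12)*18=216 best=216 * → r--
[1,18] min(16,18)*17=272 best=272 * → l++
[2,18] min(13,18)*16=208 best=272 → l++
[3,18] min(9,18)*15=135 best=272 → l++
[4,18] min(6,18)*14=84 best=272 → l++
[5,18] min(16,18)*13=208 best=272 → l++
[6,18] min(8,18)*12=96 best=272 → l++
[7,18] min(13,18)*11=143 best=272 → l++
[8,18] min(19,18)*10=180 best=272 → r--
[8,17] min(19,19)*9=171 best=272 → r--
[8,16] min(19,5)*8=40 best=272 → r--
[8,15] min(19,10)*7=70 best=272 → r--
[8,14] min(19,9)*6=54 best=272 → r--
[8,13] min(19,3)*5=15 best=272 → r--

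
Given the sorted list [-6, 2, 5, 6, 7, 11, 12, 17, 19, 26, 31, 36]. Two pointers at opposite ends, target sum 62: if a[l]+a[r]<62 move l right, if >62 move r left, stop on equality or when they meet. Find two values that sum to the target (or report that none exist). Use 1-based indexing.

(26, 36)

l=1 r=12: -6+36=30 <62, l++
l=2 r=12: 2+36=38 <62, l++
l=3 r=12: 5+36=41 <62, l++
l=4 r=12: 6+36=42 <62, l++
l=5 r=12: 7+36=43 <62, l++
l=6 r=12: 11+36=47 <62, l++
l=7 r=12: 12+36=48 <62, l++
l=8 r=12: 17+36=53 <62, l++
l=9 r=12: 19+36=55 <62, l++
l=10 r=12: 26+36=62, found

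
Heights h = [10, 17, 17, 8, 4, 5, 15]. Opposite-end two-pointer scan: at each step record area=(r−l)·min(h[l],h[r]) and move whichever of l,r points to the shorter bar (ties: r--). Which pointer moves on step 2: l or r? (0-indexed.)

l=0 r=6: min(10,15)*6=60 best=60 *, l++
l=1 r=6: min(17,15)*5=75 best=75 *, r--

r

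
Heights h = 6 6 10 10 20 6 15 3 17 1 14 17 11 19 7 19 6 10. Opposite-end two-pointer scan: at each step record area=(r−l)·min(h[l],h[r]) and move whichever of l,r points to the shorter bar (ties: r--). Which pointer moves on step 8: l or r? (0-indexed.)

l=0 r=17: min(6,10)*17=102 best=102 *, l++
l=1 r=17: min(6,10)*16=96 best=102, l++
l=2 r=17: min(10,10)*15=150 best=150 *, r--
l=2 r=16: min(10,6)*14=84 best=150, r--
l=2 r=15: min(10,19)*13=130 best=150, l++
l=3 r=15: min(10,19)*12=120 best=150, l++
l=4 r=15: min(20,19)*11=209 best=209 *, r--
l=4 r=14: min(20,7)*10=70 best=209, r--

r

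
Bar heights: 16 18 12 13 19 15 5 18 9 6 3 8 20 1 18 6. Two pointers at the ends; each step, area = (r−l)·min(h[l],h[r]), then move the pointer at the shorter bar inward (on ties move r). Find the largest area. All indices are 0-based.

max area = 234

l=0 r=15: min(16,6)*15=90 best=90 *, r--
l=0 r=14: min(16,18)*14=224 best=224 *, l++
l=1 r=14: min(18,18)*13=234 best=234 *, r--
l=1 r=13: min(18,1)*12=12 best=234, r--
l=1 r=12: min(18,20)*11=198 best=234, l++
l=2 r=12: min(12,20)*10=120 best=234, l++
l=3 r=12: min(13,20)*9=117 best=234, l++
l=4 r=12: min(19,20)*8=152 best=234, l++
l=5 r=12: min(15,20)*7=105 best=234, l++
l=6 r=12: min(5,20)*6=30 best=234, l++
l=7 r=12: min(18,20)*5=90 best=234, l++
l=8 r=12: min(9,20)*4=36 best=234, l++
l=9 r=12: min(6,20)*3=18 best=234, l++
l=10 r=12: min(3,20)*2=6 best=234, l++
l=11 r=12: min(8,20)*1=8 best=234, l++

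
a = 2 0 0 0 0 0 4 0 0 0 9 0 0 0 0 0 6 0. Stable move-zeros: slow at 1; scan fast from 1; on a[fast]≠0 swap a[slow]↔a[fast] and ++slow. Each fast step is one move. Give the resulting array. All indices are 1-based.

[2, 4, 9, 6, 0, 0, 0, 0, 0, 0, 0, 0, 0, 0, 0, 0, 0, 0]

slow=1 fast=1: a[fast]=2≠0 swap→a[1]=2, slow++,fast++
slow=2 fast=2: a[fast]=0, fast++
slow=2 fast=3: a[fast]=0, fast++
slow=2 fast=4: a[fast]=0, fast++
slow=2 fast=5: a[fast]=0, fast++
slow=2 fast=6: a[fast]=0, fast++
slow=2 fast=7: a[fast]=4≠0 swap→a[2]=4, slow++,fast++
slow=3 fast=8: a[fast]=0, fast++
slow=3 fast=9: a[fast]=0, fast++
slow=3 fast=10: a[fast]=0, fast++
slow=3 fast=11: a[fast]=9≠0 swap→a[3]=9, slow++,fast++
slow=4 fast=12: a[fast]=0, fast++
slow=4 fast=13: a[fast]=0, fast++
slow=4 fast=14: a[fast]=0, fast++
slow=4 fast=15: a[fast]=0, fast++
slow=4 fast=16: a[fast]=0, fast++
slow=4 fast=17: a[fast]=6≠0 swap→a[4]=6, slow++,fast++
slow=5 fast=18: a[fast]=0, fast++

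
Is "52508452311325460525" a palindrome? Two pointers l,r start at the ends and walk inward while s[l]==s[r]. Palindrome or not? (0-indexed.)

not a palindrome (mismatch at 4,15)

l=0 r=19: '5'=='5', l++,r--
l=1 r=18: '2'=='2', l++,r--
l=2 r=17: '5'=='5', l++,r--
l=3 r=16: '0'=='0', l++,r--
l=4 r=15: '8'!='6', stop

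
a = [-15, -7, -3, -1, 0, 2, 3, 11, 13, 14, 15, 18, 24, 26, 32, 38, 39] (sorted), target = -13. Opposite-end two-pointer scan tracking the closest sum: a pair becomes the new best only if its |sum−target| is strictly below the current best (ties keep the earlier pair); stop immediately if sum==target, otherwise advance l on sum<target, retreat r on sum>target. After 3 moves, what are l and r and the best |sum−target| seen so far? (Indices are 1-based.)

l=1 r=17: -15+39=24 d=37 *, r--
l=1 r=16: -15+38=23 d=36 *, r--
l=1 r=15: -15+32=17 d=30 *, r--

l=1, r=14, best |Δ|=30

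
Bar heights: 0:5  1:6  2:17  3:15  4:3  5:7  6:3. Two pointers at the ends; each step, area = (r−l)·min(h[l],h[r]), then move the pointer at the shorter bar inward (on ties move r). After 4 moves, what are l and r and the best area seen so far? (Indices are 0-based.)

l=2, r=4, best area=25

l=0 r=6: min(5,3)*6=18 best=18 *, r--
l=0 r=5: min(5,7)*5=25 best=25 *, l++
l=1 r=5: min(6,7)*4=24 best=25, l++
l=2 r=5: min(17,7)*3=21 best=25, r--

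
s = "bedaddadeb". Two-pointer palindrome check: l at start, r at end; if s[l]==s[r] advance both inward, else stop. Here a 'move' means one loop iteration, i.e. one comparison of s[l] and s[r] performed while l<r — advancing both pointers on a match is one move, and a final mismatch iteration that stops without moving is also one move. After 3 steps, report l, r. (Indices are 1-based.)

l=4, r=7

[1,10] 'b'=='b' → l++,r--
[2,9] 'e'=='e' → l++,r--
[3,8] 'd'=='d' → l++,r--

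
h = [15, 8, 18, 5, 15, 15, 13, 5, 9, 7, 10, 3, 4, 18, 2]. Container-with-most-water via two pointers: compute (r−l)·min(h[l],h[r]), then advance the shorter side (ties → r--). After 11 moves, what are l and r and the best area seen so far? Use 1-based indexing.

l=1 r=15: min(15,2)*14=28 best=28 *, r--
l=1 r=14: min(15,18)*13=195 best=195 *, l++
l=2 r=14: min(8,18)*12=96 best=195, l++
l=3 r=14: min(18,18)*11=198 best=198 *, r--
l=3 r=13: min(18,4)*10=40 best=198, r--
l=3 r=12: min(18,3)*9=27 best=198, r--
l=3 r=11: min(18,10)*8=80 best=198, r--
l=3 r=10: min(18,7)*7=49 best=198, r--
l=3 r=9: min(18,9)*6=54 best=198, r--
l=3 r=8: min(18,5)*5=25 best=198, r--
l=3 r=7: min(18,13)*4=52 best=198, r--

l=3, r=6, best area=198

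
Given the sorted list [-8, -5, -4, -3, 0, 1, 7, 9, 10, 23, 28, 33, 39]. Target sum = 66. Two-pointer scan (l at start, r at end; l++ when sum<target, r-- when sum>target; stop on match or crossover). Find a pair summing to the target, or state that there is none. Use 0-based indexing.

no pair

l=0 r=12: -8+39=31 <66, l++
l=1 r=12: -5+39=34 <66, l++
l=2 r=12: -4+39=35 <66, l++
l=3 r=12: -3+39=36 <66, l++
l=4 r=12: 0+39=39 <66, l++
l=5 r=12: 1+39=40 <66, l++
l=6 r=12: 7+39=46 <66, l++
l=7 r=12: 9+39=48 <66, l++
l=8 r=12: 10+39=49 <66, l++
l=9 r=12: 23+39=62 <66, l++
l=10 r=12: 28+39=67 >66, r--
l=10 r=11: 28+33=61 <66, l++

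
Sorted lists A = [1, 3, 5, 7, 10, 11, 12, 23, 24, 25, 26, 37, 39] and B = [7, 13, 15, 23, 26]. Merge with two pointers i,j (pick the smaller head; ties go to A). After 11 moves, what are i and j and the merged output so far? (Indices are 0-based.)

i=8, j=3, merged so far=[1, 3, 5, 7, 7, 10, 11, 12, 13, 15, 23]

[i=0,j=0] A[i]=1<=B[j]=7 take 1 → i++
[i=1,j=0] A[i]=3<=B[j]=7 take 3 → i++
[i=2,j=0] A[i]=5<=B[j]=7 take 5 → i++
[i=3,j=0] A[i]=7<=B[j]=7 take 7 → i++
[i=4,j=0] A[i]=10>B[j]=7 take 7 → j++
[i=4,j=1] A[i]=10<=B[j]=13 take 10 → i++
[i=5,j=1] A[i]=11<=B[j]=13 take 11 → i++
[i=6,j=1] A[i]=12<=B[j]=13 take 12 → i++
[i=7,j=1] A[i]=23>B[j]=13 take 13 → j++
[i=7,j=2] A[i]=23>B[j]=15 take 15 → j++
[i=7,j=3] A[i]=23<=B[j]=23 take 23 → i++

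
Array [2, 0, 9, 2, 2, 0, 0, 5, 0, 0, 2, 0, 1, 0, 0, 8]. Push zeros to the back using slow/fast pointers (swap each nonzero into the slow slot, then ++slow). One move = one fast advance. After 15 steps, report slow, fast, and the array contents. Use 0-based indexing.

slow=7, fast=15, a=[2, 9, 2, 2, 5, 2, 1, 0, 0, 0, 0, 0, 0, 0, 0, 8]

slow=0 fast=0: a[fast]=2≠0 swap→a[0]=2, slow++,fast++
slow=1 fast=1: a[fast]=0, fast++
slow=1 fast=2: a[fast]=9≠0 swap→a[1]=9, slow++,fast++
slow=2 fast=3: a[fast]=2≠0 swap→a[2]=2, slow++,fast++
slow=3 fast=4: a[fast]=2≠0 swap→a[3]=2, slow++,fast++
slow=4 fast=5: a[fast]=0, fast++
slow=4 fast=6: a[fast]=0, fast++
slow=4 fast=7: a[fast]=5≠0 swap→a[4]=5, slow++,fast++
slow=5 fast=8: a[fast]=0, fast++
slow=5 fast=9: a[fast]=0, fast++
slow=5 fast=10: a[fast]=2≠0 swap→a[5]=2, slow++,fast++
slow=6 fast=11: a[fast]=0, fast++
slow=6 fast=12: a[fast]=1≠0 swap→a[6]=1, slow++,fast++
slow=7 fast=13: a[fast]=0, fast++
slow=7 fast=14: a[fast]=0, fast++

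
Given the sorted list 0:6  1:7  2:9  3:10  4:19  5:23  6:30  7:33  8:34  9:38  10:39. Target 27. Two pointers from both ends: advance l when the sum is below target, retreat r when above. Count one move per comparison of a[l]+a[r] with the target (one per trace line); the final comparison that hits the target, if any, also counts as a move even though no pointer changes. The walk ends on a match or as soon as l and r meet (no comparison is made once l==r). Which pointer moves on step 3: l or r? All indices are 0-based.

[0,10] 6+39=45 >27 → r--
[0,9] 6+38=44 >27 → r--
[0,8] 6+34=40 >27 → r--

r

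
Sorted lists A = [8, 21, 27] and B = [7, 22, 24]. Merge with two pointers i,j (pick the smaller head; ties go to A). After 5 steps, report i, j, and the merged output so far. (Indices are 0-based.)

i=2, j=3, merged so far=[7, 8, 21, 22, 24]

i=0 j=0: A[i]=8>B[j]=7 take 7, j++
i=0 j=1: A[i]=8<=B[j]=22 take 8, i++
i=1 j=1: A[i]=21<=B[j]=22 take 21, i++
i=2 j=1: A[i]=27>B[j]=22 take 22, j++
i=2 j=2: A[i]=27>B[j]=24 take 24, j++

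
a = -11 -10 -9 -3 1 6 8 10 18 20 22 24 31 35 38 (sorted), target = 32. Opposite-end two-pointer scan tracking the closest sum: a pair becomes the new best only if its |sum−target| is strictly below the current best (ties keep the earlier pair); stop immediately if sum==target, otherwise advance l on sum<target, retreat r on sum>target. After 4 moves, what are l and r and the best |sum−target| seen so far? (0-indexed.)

l=3, r=13, best |Δ|=3

l=0 r=14: -11+38=27 d=5 *, l++
l=1 r=14: -10+38=28 d=4 *, l++
l=2 r=14: -9+38=29 d=3 *, l++
l=3 r=14: -3+38=35 d=3, r--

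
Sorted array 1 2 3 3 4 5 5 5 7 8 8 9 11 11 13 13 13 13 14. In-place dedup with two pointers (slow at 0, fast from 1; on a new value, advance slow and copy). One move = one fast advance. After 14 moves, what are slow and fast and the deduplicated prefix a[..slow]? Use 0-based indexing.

slow=9, fast=15, prefix=[1, 2, 3, 4, 5, 7, 8, 9, 11, 13]

slow=0 fast=1: a[fast]=2≠a[slow]=1 write a[1]=2, slow++,fast++
slow=1 fast=2: a[fast]=3≠a[slow]=2 write a[2]=3, slow++,fast++
slow=2 fast=3: a[fast]=3=a[slow] dup, fast++
slow=2 fast=4: a[fast]=4≠a[slow]=3 write a[3]=4, slow++,fast++
slow=3 fast=5: a[fast]=5≠a[slow]=4 write a[4]=5, slow++,fast++
slow=4 fast=6: a[fast]=5=a[slow] dup, fast++
slow=4 fast=7: a[fast]=5=a[slow] dup, fast++
slow=4 fast=8: a[fast]=7≠a[slow]=5 write a[5]=7, slow++,fast++
slow=5 fast=9: a[fast]=8≠a[slow]=7 write a[6]=8, slow++,fast++
slow=6 fast=10: a[fast]=8=a[slow] dup, fast++
slow=6 fast=11: a[fast]=9≠a[slow]=8 write a[7]=9, slow++,fast++
slow=7 fast=12: a[fast]=11≠a[slow]=9 write a[8]=11, slow++,fast++
slow=8 fast=13: a[fast]=11=a[slow] dup, fast++
slow=8 fast=14: a[fast]=13≠a[slow]=11 write a[9]=13, slow++,fast++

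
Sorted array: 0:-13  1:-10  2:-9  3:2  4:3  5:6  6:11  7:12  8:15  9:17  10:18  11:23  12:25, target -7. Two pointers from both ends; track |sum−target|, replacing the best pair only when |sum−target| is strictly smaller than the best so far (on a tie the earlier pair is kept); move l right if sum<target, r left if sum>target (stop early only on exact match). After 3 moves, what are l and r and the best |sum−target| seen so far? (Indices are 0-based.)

[0,12] -13+25=12 d=19 * → r--
[0,11] -13+23=10 d=17 * → r--
[0,10] -13+18=5 d=12 * → r--

l=0, r=9, best |Δ|=12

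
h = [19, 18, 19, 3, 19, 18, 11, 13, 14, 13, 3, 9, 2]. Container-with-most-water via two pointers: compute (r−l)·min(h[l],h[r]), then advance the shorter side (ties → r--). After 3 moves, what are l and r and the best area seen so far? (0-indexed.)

[0,12] min(19,2)*12=24 best=24 * → r--
[0,11] min(19,9)*11=99 best=99 * → r--
[0,10] min(19,3)*10=30 best=99 → r--

l=0, r=9, best area=99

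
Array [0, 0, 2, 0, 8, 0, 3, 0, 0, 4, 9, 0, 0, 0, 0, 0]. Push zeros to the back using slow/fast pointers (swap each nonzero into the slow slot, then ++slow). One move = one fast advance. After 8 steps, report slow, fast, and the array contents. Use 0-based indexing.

slow=0 fast=0: a[fast]=0, fast++
slow=0 fast=1: a[fast]=0, fast++
slow=0 fast=2: a[fast]=2≠0 swap→a[0]=2, slow++,fast++
slow=1 fast=3: a[fast]=0, fast++
slow=1 fast=4: a[fast]=8≠0 swap→a[1]=8, slow++,fast++
slow=2 fast=5: a[fast]=0, fast++
slow=2 fast=6: a[fast]=3≠0 swap→a[2]=3, slow++,fast++
slow=3 fast=7: a[fast]=0, fast++

slow=3, fast=8, a=[2, 8, 3, 0, 0, 0, 0, 0, 0, 4, 9, 0, 0, 0, 0, 0]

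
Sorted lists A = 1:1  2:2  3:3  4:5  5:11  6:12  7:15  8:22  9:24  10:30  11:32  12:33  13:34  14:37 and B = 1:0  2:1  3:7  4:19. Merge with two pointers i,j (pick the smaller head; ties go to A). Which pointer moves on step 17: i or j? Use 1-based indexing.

[i=1,j=1] A[i]=1>B[j]=0 take 0 → j++
[i=1,j=2] A[i]=1<=B[j]=1 take 1 → i++
[i=2,j=2] A[i]=2>B[j]=1 take 1 → j++
[i=2,j=3] A[i]=2<=B[j]=7 take 2 → i++
[i=3,j=3] A[i]=3<=B[j]=7 take 3 → i++
[i=4,j=3] A[i]=5<=B[j]=7 take 5 → i++
[i=5,j=3] A[i]=11>B[j]=7 take 7 → j++
[i=5,j=4] A[i]=11<=B[j]=19 take 11 → i++
[i=6,j=4] A[i]=12<=B[j]=19 take 12 → i++
[i=7,j=4] A[i]=15<=B[j]=19 take 15 → i++
[i=8,j=4] A[i]=22>B[j]=19 take 19 → j++
[i=8,j=5] B done, take A[i]=22 → i++
[i=9,j=5] B done, take A[i]=24 → i++
[i=10,j=5] B done, take A[i]=30 → i++
[i=11,j=5] B done, take A[i]=32 → i++
[i=12,j=5] B done, take A[i]=33 → i++
[i=13,j=5] B done, take A[i]=34 → i++

i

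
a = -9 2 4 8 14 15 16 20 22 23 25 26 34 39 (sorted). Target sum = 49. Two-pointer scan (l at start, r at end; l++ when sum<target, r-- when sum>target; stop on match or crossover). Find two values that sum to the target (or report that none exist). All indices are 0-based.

(15, 34)

[0,13] -9+39=30 <49 → l++
[1,13] 2+39=41 <49 → l++
[2,13] 4+39=43 <49 → l++
[3,13] 8+39=47 <49 → l++
[4,13] 14+39=53 >49 → r--
[4,12] 14+34=48 <49 → l++
[5,12] 15+34=49 → found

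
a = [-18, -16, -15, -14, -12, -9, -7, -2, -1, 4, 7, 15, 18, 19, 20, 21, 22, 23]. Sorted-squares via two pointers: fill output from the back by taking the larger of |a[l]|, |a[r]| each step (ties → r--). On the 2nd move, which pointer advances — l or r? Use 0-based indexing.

r

l=0 r=17: |-18|<=|23| out[17]=529, r--
l=0 r=16: |-18|<=|22| out[16]=484, r--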